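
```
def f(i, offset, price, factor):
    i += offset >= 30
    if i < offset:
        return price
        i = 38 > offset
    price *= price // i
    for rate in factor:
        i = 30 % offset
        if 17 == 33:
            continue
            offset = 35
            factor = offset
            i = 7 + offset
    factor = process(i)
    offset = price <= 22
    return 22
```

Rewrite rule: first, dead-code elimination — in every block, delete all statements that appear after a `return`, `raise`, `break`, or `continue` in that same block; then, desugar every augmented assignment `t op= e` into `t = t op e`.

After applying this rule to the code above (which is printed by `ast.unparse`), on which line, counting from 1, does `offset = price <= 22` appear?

Transformed code:
def f(i, offset, price, factor):
    i = i + (offset >= 30)
    if i < offset:
        return price
    price = price * (price // i)
    for rate in factor:
        i = 30 % offset
        if 17 == 33:
            continue
    factor = process(i)
    offset = price <= 22
    return 22

11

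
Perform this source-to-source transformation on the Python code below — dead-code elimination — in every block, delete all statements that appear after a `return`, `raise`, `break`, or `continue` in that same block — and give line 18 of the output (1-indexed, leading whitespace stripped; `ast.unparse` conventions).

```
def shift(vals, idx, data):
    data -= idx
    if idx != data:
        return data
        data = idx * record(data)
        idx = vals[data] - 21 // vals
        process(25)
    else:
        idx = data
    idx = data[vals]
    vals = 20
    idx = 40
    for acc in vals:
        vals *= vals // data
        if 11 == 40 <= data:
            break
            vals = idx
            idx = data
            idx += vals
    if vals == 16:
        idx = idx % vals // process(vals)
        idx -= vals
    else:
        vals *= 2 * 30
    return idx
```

Transformed code:
def shift(vals, idx, data):
    data -= idx
    if idx != data:
        return data
    else:
        idx = data
    idx = data[vals]
    vals = 20
    idx = 40
    for acc in vals:
        vals *= vals // data
        if 11 == 40 <= data:
            break
    if vals == 16:
        idx = idx % vals // process(vals)
        idx -= vals
    else:
        vals *= 2 * 30
    return idx

vals *= 2 * 30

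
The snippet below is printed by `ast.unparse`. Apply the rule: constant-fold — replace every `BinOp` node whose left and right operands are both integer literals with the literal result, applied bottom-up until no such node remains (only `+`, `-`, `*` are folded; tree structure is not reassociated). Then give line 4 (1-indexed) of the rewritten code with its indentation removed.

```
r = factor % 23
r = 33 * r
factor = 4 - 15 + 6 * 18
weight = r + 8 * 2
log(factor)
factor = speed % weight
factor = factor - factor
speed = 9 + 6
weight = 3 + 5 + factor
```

Transformed code:
r = factor % 23
r = 33 * r
factor = 97
weight = r + 16
log(factor)
factor = speed % weight
factor = factor - factor
speed = 15
weight = 8 + factor

weight = r + 16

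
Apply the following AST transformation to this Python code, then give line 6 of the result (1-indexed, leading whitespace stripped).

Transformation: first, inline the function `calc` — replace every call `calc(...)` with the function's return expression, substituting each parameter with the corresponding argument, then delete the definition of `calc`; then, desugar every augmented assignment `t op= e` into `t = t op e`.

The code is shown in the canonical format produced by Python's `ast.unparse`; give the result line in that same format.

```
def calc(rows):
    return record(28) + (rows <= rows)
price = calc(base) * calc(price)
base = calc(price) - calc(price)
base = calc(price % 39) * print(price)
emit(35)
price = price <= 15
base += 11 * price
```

base = base + 11 * price

Transformed code:
price = (record(28) + (base <= base)) * (record(28) + (price <= price))
base = record(28) + (price <= price) - (record(28) + (price <= price))
base = (record(28) + (price % 39 <= price % 39)) * print(price)
emit(35)
price = price <= 15
base = base + 11 * price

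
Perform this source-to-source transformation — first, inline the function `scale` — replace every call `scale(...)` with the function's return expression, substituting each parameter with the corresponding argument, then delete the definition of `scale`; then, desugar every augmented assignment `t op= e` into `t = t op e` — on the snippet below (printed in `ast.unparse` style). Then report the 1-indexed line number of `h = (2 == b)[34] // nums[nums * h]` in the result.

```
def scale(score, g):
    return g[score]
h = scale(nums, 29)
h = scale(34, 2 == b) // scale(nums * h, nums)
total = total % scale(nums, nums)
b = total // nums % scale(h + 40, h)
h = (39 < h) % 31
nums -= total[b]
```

2

Transformed code:
h = 29[nums]
h = (2 == b)[34] // nums[nums * h]
total = total % nums[nums]
b = total // nums % h[h + 40]
h = (39 < h) % 31
nums = nums - total[b]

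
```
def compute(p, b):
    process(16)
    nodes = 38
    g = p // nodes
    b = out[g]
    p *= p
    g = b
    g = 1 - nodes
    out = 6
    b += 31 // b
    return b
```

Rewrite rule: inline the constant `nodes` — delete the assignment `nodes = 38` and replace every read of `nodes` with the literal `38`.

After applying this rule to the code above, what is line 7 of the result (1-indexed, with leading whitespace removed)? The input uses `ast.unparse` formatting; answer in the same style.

g = 1 - 38

Transformed code:
def compute(p, b):
    process(16)
    g = p // 38
    b = out[g]
    p *= p
    g = b
    g = 1 - 38
    out = 6
    b += 31 // b
    return b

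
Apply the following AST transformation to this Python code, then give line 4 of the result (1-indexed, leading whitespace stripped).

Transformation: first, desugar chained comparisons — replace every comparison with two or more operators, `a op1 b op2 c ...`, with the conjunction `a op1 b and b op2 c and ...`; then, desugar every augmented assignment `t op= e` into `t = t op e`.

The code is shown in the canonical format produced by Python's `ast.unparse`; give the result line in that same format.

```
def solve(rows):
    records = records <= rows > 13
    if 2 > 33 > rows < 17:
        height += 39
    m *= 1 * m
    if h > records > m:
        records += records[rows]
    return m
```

Transformed code:
def solve(rows):
    records = records <= rows and rows > 13
    if 2 > 33 and 33 > rows and (rows < 17):
        height = height + 39
    m = m * (1 * m)
    if h > records and records > m:
        records = records + records[rows]
    return m

height = height + 39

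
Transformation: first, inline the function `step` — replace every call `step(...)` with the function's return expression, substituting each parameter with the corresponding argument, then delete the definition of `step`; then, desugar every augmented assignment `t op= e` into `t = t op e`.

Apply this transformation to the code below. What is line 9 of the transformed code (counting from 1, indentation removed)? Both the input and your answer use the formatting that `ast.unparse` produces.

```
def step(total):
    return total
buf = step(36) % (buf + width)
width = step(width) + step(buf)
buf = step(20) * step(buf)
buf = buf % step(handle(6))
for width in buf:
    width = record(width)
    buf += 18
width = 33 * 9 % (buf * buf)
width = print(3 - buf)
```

Transformed code:
buf = 36 % (buf + width)
width = width + buf
buf = 20 * buf
buf = buf % handle(6)
for width in buf:
    width = record(width)
    buf = buf + 18
width = 33 * 9 % (buf * buf)
width = print(3 - buf)

width = print(3 - buf)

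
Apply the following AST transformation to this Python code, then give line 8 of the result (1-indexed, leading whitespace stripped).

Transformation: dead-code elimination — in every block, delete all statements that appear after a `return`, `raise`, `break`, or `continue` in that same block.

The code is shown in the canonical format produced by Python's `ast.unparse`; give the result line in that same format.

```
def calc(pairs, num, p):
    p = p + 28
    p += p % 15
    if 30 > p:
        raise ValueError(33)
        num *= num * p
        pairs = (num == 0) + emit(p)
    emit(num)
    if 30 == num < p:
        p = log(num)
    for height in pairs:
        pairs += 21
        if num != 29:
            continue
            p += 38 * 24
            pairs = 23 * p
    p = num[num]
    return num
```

Transformed code:
def calc(pairs, num, p):
    p = p + 28
    p += p % 15
    if 30 > p:
        raise ValueError(33)
    emit(num)
    if 30 == num < p:
        p = log(num)
    for height in pairs:
        pairs += 21
        if num != 29:
            continue
    p = num[num]
    return num

p = log(num)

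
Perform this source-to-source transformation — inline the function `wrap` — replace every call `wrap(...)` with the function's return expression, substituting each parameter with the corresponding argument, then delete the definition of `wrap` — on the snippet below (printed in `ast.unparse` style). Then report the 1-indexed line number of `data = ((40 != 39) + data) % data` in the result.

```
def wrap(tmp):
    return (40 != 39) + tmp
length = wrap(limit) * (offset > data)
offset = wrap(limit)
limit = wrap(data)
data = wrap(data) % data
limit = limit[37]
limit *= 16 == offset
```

4

Transformed code:
length = ((40 != 39) + limit) * (offset > data)
offset = (40 != 39) + limit
limit = (40 != 39) + data
data = ((40 != 39) + data) % data
limit = limit[37]
limit *= 16 == offset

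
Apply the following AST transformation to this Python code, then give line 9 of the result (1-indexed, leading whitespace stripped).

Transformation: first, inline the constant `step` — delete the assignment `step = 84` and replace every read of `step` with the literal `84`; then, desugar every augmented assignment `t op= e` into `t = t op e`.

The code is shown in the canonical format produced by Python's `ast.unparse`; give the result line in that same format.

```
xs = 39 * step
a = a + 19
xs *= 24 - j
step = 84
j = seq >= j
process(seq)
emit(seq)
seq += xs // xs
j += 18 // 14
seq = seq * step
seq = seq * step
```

seq = seq * 84

Transformed code:
xs = 39 * 84
a = a + 19
xs = xs * (24 - j)
j = seq >= j
process(seq)
emit(seq)
seq = seq + xs // xs
j = j + 18 // 14
seq = seq * 84
seq = seq * 84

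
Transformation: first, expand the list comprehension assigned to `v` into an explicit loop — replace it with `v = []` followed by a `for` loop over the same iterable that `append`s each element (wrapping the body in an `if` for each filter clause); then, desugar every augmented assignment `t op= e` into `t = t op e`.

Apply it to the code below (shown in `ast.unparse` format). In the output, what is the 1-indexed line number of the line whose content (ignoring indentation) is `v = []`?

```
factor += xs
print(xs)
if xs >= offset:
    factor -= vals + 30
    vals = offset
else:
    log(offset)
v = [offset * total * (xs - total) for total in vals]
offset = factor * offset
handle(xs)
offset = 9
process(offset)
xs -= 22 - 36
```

Transformed code:
factor = factor + xs
print(xs)
if xs >= offset:
    factor = factor - (vals + 30)
    vals = offset
else:
    log(offset)
v = []
for total in vals:
    v.append(offset * total * (xs - total))
offset = factor * offset
handle(xs)
offset = 9
process(offset)
xs = xs - (22 - 36)

8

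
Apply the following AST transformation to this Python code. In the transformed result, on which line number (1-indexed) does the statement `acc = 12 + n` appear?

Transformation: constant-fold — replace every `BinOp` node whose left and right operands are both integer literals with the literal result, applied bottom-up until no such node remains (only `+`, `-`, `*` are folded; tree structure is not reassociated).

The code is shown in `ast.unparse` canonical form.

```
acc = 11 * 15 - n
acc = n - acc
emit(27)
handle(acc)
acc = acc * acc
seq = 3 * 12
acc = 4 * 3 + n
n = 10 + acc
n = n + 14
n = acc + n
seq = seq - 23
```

Transformed code:
acc = 165 - n
acc = n - acc
emit(27)
handle(acc)
acc = acc * acc
seq = 36
acc = 12 + n
n = 10 + acc
n = n + 14
n = acc + n
seq = seq - 23

7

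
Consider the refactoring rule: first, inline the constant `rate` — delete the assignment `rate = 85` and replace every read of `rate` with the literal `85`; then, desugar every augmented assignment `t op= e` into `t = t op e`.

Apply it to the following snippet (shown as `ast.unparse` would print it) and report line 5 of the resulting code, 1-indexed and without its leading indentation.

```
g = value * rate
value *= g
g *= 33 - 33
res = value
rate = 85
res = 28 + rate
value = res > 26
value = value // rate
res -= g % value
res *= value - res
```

res = 28 + 85

Transformed code:
g = value * 85
value = value * g
g = g * (33 - 33)
res = value
res = 28 + 85
value = res > 26
value = value // 85
res = res - g % value
res = res * (value - res)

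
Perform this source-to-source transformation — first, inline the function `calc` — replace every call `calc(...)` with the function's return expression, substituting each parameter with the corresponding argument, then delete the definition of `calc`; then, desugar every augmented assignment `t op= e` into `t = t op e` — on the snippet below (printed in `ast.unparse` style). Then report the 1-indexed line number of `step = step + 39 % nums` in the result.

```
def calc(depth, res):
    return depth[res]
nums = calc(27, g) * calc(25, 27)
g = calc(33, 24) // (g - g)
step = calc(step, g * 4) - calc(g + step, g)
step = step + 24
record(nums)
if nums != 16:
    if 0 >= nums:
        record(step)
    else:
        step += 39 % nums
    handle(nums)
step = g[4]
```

Transformed code:
nums = 27[g] * 25[27]
g = 33[24] // (g - g)
step = step[g * 4] - (g + step)[g]
step = step + 24
record(nums)
if nums != 16:
    if 0 >= nums:
        record(step)
    else:
        step = step + 39 % nums
    handle(nums)
step = g[4]

10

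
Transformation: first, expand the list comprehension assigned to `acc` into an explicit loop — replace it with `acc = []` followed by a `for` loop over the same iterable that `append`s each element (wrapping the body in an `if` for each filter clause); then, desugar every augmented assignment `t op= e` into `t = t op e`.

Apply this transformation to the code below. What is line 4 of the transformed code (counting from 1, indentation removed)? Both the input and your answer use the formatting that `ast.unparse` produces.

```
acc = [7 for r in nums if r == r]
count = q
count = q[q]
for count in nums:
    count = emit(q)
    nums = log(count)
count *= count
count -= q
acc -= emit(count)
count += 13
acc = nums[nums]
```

Transformed code:
acc = []
for r in nums:
    if r == r:
        acc.append(7)
count = q
count = q[q]
for count in nums:
    count = emit(q)
    nums = log(count)
count = count * count
count = count - q
acc = acc - emit(count)
count = count + 13
acc = nums[nums]

acc.append(7)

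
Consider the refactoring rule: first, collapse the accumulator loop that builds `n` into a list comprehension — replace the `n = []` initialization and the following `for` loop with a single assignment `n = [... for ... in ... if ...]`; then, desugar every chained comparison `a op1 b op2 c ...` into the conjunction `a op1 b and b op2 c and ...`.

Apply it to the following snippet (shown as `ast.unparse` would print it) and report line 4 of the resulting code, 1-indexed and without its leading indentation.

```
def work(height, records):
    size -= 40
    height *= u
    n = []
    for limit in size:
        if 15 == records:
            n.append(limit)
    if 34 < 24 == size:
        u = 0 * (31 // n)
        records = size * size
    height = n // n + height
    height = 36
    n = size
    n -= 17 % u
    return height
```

Transformed code:
def work(height, records):
    size -= 40
    height *= u
    n = [limit for limit in size if 15 == records]
    if 34 < 24 and 24 == size:
        u = 0 * (31 // n)
        records = size * size
    height = n // n + height
    height = 36
    n = size
    n -= 17 % u
    return height

n = [limit for limit in size if 15 == records]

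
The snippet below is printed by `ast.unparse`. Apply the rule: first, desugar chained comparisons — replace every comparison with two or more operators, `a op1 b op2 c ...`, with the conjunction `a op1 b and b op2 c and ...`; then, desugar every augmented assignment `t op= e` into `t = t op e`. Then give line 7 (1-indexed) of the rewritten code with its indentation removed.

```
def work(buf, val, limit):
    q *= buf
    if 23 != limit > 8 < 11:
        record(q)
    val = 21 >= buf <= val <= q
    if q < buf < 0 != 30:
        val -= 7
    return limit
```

Transformed code:
def work(buf, val, limit):
    q = q * buf
    if 23 != limit and limit > 8 and (8 < 11):
        record(q)
    val = 21 >= buf and buf <= val and (val <= q)
    if q < buf and buf < 0 and (0 != 30):
        val = val - 7
    return limit

val = val - 7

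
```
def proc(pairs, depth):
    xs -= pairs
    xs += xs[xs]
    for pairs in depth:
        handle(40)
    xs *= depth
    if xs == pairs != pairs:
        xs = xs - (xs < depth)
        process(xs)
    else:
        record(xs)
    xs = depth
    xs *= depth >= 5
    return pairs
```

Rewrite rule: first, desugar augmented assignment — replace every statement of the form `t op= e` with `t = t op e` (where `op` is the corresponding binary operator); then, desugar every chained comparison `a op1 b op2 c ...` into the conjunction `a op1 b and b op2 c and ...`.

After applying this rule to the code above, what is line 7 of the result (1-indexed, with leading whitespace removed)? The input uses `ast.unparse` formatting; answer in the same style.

if xs == pairs and pairs != pairs:

Transformed code:
def proc(pairs, depth):
    xs = xs - pairs
    xs = xs + xs[xs]
    for pairs in depth:
        handle(40)
    xs = xs * depth
    if xs == pairs and pairs != pairs:
        xs = xs - (xs < depth)
        process(xs)
    else:
        record(xs)
    xs = depth
    xs = xs * (depth >= 5)
    return pairs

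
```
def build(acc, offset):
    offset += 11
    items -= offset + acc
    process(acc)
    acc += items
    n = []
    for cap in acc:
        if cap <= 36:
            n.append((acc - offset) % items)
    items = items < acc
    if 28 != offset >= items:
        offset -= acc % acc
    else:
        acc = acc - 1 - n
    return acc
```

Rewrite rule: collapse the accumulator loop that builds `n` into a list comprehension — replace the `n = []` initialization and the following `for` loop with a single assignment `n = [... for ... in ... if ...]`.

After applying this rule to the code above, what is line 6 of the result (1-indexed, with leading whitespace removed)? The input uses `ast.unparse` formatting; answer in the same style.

Transformed code:
def build(acc, offset):
    offset += 11
    items -= offset + acc
    process(acc)
    acc += items
    n = [(acc - offset) % items for cap in acc if cap <= 36]
    items = items < acc
    if 28 != offset >= items:
        offset -= acc % acc
    else:
        acc = acc - 1 - n
    return acc

n = [(acc - offset) % items for cap in acc if cap <= 36]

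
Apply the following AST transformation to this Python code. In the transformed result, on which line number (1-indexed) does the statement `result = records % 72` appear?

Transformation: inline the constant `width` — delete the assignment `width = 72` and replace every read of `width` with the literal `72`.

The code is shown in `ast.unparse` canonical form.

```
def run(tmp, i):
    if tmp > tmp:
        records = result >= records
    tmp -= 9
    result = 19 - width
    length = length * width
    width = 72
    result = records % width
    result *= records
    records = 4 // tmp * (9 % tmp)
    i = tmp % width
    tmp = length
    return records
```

7

Transformed code:
def run(tmp, i):
    if tmp > tmp:
        records = result >= records
    tmp -= 9
    result = 19 - 72
    length = length * 72
    result = records % 72
    result *= records
    records = 4 // tmp * (9 % tmp)
    i = tmp % 72
    tmp = length
    return records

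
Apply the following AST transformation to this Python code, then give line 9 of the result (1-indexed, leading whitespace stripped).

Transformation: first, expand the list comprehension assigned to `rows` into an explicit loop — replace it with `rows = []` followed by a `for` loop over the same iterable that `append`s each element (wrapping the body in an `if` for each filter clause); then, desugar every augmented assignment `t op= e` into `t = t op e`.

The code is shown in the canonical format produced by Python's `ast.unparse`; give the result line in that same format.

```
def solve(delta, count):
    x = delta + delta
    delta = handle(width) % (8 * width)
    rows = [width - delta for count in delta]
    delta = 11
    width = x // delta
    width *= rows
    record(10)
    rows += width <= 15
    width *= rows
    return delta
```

Transformed code:
def solve(delta, count):
    x = delta + delta
    delta = handle(width) % (8 * width)
    rows = []
    for count in delta:
        rows.append(width - delta)
    delta = 11
    width = x // delta
    width = width * rows
    record(10)
    rows = rows + (width <= 15)
    width = width * rows
    return delta

width = width * rows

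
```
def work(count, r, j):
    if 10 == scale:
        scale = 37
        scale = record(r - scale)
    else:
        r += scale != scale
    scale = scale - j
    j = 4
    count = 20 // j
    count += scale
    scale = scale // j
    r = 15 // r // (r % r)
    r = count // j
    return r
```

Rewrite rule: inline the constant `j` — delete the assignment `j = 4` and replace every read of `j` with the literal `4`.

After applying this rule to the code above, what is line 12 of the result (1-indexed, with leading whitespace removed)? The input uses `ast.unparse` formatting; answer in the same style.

r = count // 4

Transformed code:
def work(count, r, j):
    if 10 == scale:
        scale = 37
        scale = record(r - scale)
    else:
        r += scale != scale
    scale = scale - 4
    count = 20 // 4
    count += scale
    scale = scale // 4
    r = 15 // r // (r % r)
    r = count // 4
    return r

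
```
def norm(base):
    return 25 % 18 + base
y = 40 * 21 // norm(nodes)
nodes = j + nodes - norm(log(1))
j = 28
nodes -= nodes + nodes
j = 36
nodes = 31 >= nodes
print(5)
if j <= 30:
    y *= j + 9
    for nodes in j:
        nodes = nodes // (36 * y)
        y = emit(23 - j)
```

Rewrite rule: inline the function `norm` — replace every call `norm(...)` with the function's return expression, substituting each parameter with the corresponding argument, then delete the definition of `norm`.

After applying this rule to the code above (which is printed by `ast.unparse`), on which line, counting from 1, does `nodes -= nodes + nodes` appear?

Transformed code:
y = 40 * 21 // (25 % 18 + nodes)
nodes = j + nodes - (25 % 18 + log(1))
j = 28
nodes -= nodes + nodes
j = 36
nodes = 31 >= nodes
print(5)
if j <= 30:
    y *= j + 9
    for nodes in j:
        nodes = nodes // (36 * y)
        y = emit(23 - j)

4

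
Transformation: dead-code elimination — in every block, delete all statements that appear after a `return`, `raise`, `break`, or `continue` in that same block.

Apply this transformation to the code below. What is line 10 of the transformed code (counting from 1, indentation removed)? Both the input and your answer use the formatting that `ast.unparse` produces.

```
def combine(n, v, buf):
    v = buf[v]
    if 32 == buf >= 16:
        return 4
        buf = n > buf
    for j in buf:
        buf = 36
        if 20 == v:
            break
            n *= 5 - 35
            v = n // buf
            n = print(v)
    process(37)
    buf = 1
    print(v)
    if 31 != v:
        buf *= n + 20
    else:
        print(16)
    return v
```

Transformed code:
def combine(n, v, buf):
    v = buf[v]
    if 32 == buf >= 16:
        return 4
    for j in buf:
        buf = 36
        if 20 == v:
            break
    process(37)
    buf = 1
    print(v)
    if 31 != v:
        buf *= n + 20
    else:
        print(16)
    return v

buf = 1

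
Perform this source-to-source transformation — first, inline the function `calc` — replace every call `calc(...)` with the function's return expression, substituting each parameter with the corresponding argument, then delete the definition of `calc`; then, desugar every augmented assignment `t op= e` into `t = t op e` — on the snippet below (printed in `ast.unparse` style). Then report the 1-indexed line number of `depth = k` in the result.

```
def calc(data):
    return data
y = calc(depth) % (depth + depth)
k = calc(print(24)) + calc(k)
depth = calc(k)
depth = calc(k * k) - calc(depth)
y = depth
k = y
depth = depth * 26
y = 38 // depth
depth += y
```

Transformed code:
y = depth % (depth + depth)
k = print(24) + k
depth = k
depth = k * k - depth
y = depth
k = y
depth = depth * 26
y = 38 // depth
depth = depth + y

3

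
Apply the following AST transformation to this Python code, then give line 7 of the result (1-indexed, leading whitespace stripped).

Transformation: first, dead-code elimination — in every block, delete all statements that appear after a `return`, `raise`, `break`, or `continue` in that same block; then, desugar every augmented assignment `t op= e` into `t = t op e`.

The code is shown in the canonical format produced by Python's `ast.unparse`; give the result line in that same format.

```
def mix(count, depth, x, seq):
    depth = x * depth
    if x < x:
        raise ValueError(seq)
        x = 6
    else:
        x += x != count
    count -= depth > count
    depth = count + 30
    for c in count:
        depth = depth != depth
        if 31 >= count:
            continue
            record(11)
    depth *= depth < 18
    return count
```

Transformed code:
def mix(count, depth, x, seq):
    depth = x * depth
    if x < x:
        raise ValueError(seq)
    else:
        x = x + (x != count)
    count = count - (depth > count)
    depth = count + 30
    for c in count:
        depth = depth != depth
        if 31 >= count:
            continue
    depth = depth * (depth < 18)
    return count

count = count - (depth > count)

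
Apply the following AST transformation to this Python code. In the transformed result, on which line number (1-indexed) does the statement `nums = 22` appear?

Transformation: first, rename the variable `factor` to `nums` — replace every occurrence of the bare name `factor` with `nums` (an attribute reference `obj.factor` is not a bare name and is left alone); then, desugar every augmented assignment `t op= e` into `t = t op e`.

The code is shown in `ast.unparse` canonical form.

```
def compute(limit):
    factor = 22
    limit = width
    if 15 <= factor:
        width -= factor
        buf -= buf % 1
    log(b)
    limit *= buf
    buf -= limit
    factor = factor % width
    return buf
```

2

Transformed code:
def compute(limit):
    nums = 22
    limit = width
    if 15 <= nums:
        width = width - nums
        buf = buf - buf % 1
    log(b)
    limit = limit * buf
    buf = buf - limit
    nums = nums % width
    return buf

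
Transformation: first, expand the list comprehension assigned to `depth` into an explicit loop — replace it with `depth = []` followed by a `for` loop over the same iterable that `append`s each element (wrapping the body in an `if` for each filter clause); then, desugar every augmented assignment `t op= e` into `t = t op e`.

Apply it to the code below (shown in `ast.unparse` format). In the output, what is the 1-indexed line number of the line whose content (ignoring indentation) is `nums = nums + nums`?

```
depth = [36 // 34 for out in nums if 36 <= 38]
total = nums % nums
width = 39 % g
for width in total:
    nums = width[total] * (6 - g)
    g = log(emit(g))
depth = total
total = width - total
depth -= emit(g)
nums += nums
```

13

Transformed code:
depth = []
for out in nums:
    if 36 <= 38:
        depth.append(36 // 34)
total = nums % nums
width = 39 % g
for width in total:
    nums = width[total] * (6 - g)
    g = log(emit(g))
depth = total
total = width - total
depth = depth - emit(g)
nums = nums + nums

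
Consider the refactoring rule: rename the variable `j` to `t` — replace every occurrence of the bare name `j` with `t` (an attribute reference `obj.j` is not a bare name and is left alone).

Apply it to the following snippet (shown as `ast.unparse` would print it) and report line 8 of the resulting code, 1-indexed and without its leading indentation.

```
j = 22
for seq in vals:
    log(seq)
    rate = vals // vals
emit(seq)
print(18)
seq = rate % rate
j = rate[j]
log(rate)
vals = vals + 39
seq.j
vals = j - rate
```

t = rate[t]

Transformed code:
t = 22
for seq in vals:
    log(seq)
    rate = vals // vals
emit(seq)
print(18)
seq = rate % rate
t = rate[t]
log(rate)
vals = vals + 39
seq.j
vals = t - rate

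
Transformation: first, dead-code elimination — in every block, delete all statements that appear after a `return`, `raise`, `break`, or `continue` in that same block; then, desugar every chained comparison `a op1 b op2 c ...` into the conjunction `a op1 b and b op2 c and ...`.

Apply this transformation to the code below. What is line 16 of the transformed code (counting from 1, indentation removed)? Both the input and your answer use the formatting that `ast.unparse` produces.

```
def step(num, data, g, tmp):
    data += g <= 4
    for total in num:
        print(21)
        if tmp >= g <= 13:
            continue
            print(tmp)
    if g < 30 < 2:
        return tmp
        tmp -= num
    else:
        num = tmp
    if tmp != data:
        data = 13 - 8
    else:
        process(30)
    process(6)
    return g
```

return g

Transformed code:
def step(num, data, g, tmp):
    data += g <= 4
    for total in num:
        print(21)
        if tmp >= g and g <= 13:
            continue
    if g < 30 and 30 < 2:
        return tmp
    else:
        num = tmp
    if tmp != data:
        data = 13 - 8
    else:
        process(30)
    process(6)
    return g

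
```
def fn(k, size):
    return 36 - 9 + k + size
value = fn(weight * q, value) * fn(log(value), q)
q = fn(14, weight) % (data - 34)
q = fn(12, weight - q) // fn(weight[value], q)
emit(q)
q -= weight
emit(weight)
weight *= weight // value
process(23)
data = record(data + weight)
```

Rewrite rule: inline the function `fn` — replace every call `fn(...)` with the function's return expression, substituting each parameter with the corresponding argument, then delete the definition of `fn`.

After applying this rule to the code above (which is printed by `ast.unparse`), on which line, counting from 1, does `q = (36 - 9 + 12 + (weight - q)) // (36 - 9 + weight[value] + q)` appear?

Transformed code:
value = (36 - 9 + weight * q + value) * (36 - 9 + log(value) + q)
q = (36 - 9 + 14 + weight) % (data - 34)
q = (36 - 9 + 12 + (weight - q)) // (36 - 9 + weight[value] + q)
emit(q)
q -= weight
emit(weight)
weight *= weight // value
process(23)
data = record(data + weight)

3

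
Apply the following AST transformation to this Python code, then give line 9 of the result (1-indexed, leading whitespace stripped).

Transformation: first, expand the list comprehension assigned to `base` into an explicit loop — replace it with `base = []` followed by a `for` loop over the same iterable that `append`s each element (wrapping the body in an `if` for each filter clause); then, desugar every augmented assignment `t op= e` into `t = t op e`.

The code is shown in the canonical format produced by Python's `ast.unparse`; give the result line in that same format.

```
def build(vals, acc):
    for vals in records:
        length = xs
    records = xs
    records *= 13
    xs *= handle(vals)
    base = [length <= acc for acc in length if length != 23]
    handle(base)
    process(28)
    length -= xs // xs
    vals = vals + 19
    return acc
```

Transformed code:
def build(vals, acc):
    for vals in records:
        length = xs
    records = xs
    records = records * 13
    xs = xs * handle(vals)
    base = []
    for acc in length:
        if length != 23:
            base.append(length <= acc)
    handle(base)
    process(28)
    length = length - xs // xs
    vals = vals + 19
    return acc

if length != 23:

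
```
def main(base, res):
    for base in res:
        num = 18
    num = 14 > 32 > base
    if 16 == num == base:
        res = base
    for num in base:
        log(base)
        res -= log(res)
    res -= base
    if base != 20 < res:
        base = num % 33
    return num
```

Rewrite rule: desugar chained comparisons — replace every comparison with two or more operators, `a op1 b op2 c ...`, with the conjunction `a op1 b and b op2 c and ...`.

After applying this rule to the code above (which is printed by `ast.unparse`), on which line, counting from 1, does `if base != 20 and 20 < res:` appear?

Transformed code:
def main(base, res):
    for base in res:
        num = 18
    num = 14 > 32 and 32 > base
    if 16 == num and num == base:
        res = base
    for num in base:
        log(base)
        res -= log(res)
    res -= base
    if base != 20 and 20 < res:
        base = num % 33
    return num

11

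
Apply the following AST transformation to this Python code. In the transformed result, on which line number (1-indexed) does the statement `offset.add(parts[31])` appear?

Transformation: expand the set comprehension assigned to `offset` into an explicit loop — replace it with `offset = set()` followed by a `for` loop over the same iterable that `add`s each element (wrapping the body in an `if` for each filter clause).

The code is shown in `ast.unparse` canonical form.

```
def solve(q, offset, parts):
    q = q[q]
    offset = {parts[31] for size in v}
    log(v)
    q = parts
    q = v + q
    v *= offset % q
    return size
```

5

Transformed code:
def solve(q, offset, parts):
    q = q[q]
    offset = set()
    for size in v:
        offset.add(parts[31])
    log(v)
    q = parts
    q = v + q
    v *= offset % q
    return size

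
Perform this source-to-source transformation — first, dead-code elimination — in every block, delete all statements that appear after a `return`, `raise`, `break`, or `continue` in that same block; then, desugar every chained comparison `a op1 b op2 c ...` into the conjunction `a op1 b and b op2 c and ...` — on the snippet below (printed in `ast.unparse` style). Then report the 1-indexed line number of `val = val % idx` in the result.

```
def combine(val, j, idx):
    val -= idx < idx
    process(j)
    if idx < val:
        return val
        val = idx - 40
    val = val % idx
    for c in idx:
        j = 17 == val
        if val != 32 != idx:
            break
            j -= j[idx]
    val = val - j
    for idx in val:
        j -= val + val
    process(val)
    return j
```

6

Transformed code:
def combine(val, j, idx):
    val -= idx < idx
    process(j)
    if idx < val:
        return val
    val = val % idx
    for c in idx:
        j = 17 == val
        if val != 32 and 32 != idx:
            break
    val = val - j
    for idx in val:
        j -= val + val
    process(val)
    return j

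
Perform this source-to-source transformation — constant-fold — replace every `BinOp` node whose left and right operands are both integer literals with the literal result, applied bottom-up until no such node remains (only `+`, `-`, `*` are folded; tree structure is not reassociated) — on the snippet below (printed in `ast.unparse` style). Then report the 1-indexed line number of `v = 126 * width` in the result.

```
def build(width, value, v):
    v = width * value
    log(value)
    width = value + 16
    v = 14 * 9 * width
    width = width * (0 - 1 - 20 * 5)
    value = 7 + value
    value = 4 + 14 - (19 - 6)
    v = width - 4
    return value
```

Transformed code:
def build(width, value, v):
    v = width * value
    log(value)
    width = value + 16
    v = 126 * width
    width = width * -101
    value = 7 + value
    value = 5
    v = width - 4
    return value

5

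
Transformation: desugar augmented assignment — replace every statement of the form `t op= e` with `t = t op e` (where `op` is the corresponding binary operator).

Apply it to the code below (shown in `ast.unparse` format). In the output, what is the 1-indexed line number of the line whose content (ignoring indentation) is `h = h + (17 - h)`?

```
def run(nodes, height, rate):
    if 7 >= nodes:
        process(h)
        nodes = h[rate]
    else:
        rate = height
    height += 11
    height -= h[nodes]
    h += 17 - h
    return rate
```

Transformed code:
def run(nodes, height, rate):
    if 7 >= nodes:
        process(h)
        nodes = h[rate]
    else:
        rate = height
    height = height + 11
    height = height - h[nodes]
    h = h + (17 - h)
    return rate

9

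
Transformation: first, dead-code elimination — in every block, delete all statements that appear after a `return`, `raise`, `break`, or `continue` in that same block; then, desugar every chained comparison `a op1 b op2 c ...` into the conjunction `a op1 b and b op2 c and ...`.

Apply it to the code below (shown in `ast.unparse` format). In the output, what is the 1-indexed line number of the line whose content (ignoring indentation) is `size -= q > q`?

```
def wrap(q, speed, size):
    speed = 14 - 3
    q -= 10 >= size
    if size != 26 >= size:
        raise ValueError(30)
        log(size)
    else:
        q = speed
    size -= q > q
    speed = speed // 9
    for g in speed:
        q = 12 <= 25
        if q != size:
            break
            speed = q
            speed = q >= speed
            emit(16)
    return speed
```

8

Transformed code:
def wrap(q, speed, size):
    speed = 14 - 3
    q -= 10 >= size
    if size != 26 and 26 >= size:
        raise ValueError(30)
    else:
        q = speed
    size -= q > q
    speed = speed // 9
    for g in speed:
        q = 12 <= 25
        if q != size:
            break
    return speed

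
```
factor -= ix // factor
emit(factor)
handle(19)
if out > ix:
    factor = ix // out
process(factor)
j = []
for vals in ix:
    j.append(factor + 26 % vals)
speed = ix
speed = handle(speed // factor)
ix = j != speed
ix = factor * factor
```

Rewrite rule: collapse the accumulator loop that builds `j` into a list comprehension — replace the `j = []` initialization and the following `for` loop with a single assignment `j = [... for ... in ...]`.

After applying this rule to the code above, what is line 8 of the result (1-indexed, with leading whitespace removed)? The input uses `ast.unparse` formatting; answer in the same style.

speed = ix

Transformed code:
factor -= ix // factor
emit(factor)
handle(19)
if out > ix:
    factor = ix // out
process(factor)
j = [factor + 26 % vals for vals in ix]
speed = ix
speed = handle(speed // factor)
ix = j != speed
ix = factor * factor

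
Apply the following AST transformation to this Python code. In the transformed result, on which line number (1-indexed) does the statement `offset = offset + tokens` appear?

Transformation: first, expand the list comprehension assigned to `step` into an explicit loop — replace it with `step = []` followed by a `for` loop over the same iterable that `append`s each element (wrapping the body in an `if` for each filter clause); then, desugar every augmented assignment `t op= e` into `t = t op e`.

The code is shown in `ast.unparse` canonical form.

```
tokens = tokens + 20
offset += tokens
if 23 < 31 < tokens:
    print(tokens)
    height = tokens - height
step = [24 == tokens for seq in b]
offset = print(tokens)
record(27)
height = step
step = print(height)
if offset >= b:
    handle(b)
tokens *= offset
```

2

Transformed code:
tokens = tokens + 20
offset = offset + tokens
if 23 < 31 < tokens:
    print(tokens)
    height = tokens - height
step = []
for seq in b:
    step.append(24 == tokens)
offset = print(tokens)
record(27)
height = step
step = print(height)
if offset >= b:
    handle(b)
tokens = tokens * offset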